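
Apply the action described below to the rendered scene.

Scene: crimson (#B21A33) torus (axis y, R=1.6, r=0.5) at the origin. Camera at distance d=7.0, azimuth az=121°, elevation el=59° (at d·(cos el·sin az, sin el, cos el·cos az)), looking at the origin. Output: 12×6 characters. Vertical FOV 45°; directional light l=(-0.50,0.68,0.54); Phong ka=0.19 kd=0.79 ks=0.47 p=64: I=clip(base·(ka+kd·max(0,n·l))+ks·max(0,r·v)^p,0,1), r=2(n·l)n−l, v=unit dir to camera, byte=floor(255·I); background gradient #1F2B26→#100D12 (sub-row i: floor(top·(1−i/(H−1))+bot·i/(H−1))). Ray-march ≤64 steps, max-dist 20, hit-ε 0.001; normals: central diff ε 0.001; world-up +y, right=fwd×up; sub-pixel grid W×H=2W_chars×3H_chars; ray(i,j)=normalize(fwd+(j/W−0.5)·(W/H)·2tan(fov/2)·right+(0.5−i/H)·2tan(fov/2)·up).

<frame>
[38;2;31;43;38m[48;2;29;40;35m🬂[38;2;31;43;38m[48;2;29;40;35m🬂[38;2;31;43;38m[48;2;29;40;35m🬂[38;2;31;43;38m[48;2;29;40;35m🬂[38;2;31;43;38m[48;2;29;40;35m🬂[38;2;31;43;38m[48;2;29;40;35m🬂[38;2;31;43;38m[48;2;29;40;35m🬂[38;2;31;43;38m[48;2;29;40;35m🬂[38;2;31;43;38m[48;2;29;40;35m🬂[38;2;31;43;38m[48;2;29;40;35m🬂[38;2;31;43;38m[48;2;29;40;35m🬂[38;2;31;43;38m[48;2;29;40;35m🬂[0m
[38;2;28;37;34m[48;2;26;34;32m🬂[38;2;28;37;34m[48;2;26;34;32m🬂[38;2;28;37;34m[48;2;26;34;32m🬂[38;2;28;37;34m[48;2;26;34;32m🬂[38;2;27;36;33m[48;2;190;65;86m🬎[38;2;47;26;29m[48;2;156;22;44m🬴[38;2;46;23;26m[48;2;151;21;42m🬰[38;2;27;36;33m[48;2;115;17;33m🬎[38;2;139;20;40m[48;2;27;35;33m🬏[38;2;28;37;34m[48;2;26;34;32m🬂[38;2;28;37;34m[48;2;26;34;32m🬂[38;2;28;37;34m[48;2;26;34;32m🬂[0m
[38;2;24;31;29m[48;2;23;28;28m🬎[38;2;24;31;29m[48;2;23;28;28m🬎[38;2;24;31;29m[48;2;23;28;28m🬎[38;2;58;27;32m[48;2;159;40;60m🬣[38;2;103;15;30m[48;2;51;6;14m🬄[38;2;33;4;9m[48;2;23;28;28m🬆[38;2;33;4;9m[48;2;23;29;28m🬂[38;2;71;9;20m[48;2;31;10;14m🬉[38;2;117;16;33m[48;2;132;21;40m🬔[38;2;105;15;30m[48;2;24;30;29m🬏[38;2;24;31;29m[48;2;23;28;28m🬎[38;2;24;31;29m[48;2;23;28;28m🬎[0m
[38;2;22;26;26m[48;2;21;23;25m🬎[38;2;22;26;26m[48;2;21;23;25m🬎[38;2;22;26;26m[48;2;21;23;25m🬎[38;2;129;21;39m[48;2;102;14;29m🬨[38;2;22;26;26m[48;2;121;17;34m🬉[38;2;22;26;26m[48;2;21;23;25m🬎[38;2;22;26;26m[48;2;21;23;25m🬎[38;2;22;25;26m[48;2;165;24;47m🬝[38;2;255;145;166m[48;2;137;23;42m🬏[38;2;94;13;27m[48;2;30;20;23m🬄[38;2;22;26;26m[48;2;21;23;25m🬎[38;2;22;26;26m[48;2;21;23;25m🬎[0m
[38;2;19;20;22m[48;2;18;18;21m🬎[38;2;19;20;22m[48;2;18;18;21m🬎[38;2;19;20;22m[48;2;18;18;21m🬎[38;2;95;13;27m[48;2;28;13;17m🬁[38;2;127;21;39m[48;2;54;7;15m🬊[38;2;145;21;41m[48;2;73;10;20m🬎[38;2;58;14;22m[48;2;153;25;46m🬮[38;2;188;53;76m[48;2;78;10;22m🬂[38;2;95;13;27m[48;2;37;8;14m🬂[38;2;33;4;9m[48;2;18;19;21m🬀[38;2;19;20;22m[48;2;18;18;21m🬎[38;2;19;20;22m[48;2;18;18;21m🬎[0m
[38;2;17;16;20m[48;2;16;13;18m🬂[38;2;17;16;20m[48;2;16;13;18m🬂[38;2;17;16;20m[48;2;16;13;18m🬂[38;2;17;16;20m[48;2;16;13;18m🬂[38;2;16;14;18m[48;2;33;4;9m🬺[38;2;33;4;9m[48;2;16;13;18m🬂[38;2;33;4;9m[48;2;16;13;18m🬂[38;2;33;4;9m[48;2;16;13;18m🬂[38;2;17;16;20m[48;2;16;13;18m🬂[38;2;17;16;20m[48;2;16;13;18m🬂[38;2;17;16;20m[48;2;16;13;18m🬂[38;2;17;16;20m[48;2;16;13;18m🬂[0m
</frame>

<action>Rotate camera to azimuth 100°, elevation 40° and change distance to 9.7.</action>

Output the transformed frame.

<frame>
[38;2;31;43;38m[48;2;29;40;35m🬂[38;2;31;43;38m[48;2;29;40;35m🬂[38;2;31;43;38m[48;2;29;40;35m🬂[38;2;31;43;38m[48;2;29;40;35m🬂[38;2;31;43;38m[48;2;29;40;35m🬂[38;2;31;43;38m[48;2;29;40;35m🬂[38;2;31;43;38m[48;2;29;40;35m🬂[38;2;31;43;38m[48;2;29;40;35m🬂[38;2;31;43;38m[48;2;29;40;35m🬂[38;2;31;43;38m[48;2;29;40;35m🬂[38;2;31;43;38m[48;2;29;40;35m🬂[38;2;31;43;38m[48;2;29;40;35m🬂[0m
[38;2;28;37;34m[48;2;26;34;32m🬂[38;2;28;37;34m[48;2;26;34;32m🬂[38;2;28;37;34m[48;2;26;34;32m🬂[38;2;28;37;34m[48;2;26;34;32m🬂[38;2;28;37;34m[48;2;26;34;32m🬂[38;2;28;37;34m[48;2;26;34;32m🬂[38;2;28;37;34m[48;2;26;34;32m🬂[38;2;28;37;34m[48;2;26;34;32m🬂[38;2;28;37;34m[48;2;26;34;32m🬂[38;2;28;37;34m[48;2;26;34;32m🬂[38;2;28;37;34m[48;2;26;34;32m🬂[38;2;28;37;34m[48;2;26;34;32m🬂[0m
[38;2;24;31;29m[48;2;23;28;28m🬎[38;2;24;31;29m[48;2;23;28;28m🬎[38;2;24;31;29m[48;2;23;28;28m🬎[38;2;24;31;29m[48;2;23;28;28m🬎[38;2;37;26;27m[48;2;139;21;40m🬥[38;2;25;32;30m[48;2;39;5;11m🬂[38;2;146;21;41m[48;2;33;15;18m🬀[38;2;36;24;25m[48;2;131;24;41m🬒[38;2;108;15;31m[48;2;24;30;29m🬏[38;2;24;31;29m[48;2;23;28;28m🬎[38;2;24;31;29m[48;2;23;28;28m🬎[38;2;24;31;29m[48;2;23;28;28m🬎[0m
[38;2;22;26;26m[48;2;21;23;25m🬎[38;2;22;26;26m[48;2;21;23;25m🬎[38;2;22;26;26m[48;2;21;23;25m🬎[38;2;22;26;26m[48;2;21;23;25m🬎[38;2;188;76;94m[48;2;85;12;24m🬈[38;2;109;15;31m[48;2;22;26;26m🬱[38;2;22;26;26m[48;2;99;14;27m🬎[38;2;41;13;18m[48;2;145;20;41m🬮[38;2;100;14;28m[48;2;28;17;19m🬀[38;2;22;26;26m[48;2;21;23;25m🬎[38;2;22;26;26m[48;2;21;23;25m🬎[38;2;22;26;26m[48;2;21;23;25m🬎[0m
[38;2;19;20;22m[48;2;18;18;21m🬎[38;2;19;20;22m[48;2;18;18;21m🬎[38;2;19;20;22m[48;2;18;18;21m🬎[38;2;19;20;22m[48;2;18;18;21m🬎[38;2;18;19;21m[48;2;33;4;9m🬺[38;2;33;4;9m[48;2;18;19;21m🬂[38;2;33;4;9m[48;2;18;19;21m🬂[38;2;33;4;9m[48;2;18;19;21m🬂[38;2;19;20;22m[48;2;18;18;21m🬎[38;2;19;20;22m[48;2;18;18;21m🬎[38;2;19;20;22m[48;2;18;18;21m🬎[38;2;19;20;22m[48;2;18;18;21m🬎[0m
[38;2;17;16;20m[48;2;16;13;18m🬂[38;2;17;16;20m[48;2;16;13;18m🬂[38;2;17;16;20m[48;2;16;13;18m🬂[38;2;17;16;20m[48;2;16;13;18m🬂[38;2;17;16;20m[48;2;16;13;18m🬂[38;2;17;16;20m[48;2;16;13;18m🬂[38;2;17;16;20m[48;2;16;13;18m🬂[38;2;17;16;20m[48;2;16;13;18m🬂[38;2;17;16;20m[48;2;16;13;18m🬂[38;2;17;16;20m[48;2;16;13;18m🬂[38;2;17;16;20m[48;2;16;13;18m🬂[38;2;17;16;20m[48;2;16;13;18m🬂[0m
</frame>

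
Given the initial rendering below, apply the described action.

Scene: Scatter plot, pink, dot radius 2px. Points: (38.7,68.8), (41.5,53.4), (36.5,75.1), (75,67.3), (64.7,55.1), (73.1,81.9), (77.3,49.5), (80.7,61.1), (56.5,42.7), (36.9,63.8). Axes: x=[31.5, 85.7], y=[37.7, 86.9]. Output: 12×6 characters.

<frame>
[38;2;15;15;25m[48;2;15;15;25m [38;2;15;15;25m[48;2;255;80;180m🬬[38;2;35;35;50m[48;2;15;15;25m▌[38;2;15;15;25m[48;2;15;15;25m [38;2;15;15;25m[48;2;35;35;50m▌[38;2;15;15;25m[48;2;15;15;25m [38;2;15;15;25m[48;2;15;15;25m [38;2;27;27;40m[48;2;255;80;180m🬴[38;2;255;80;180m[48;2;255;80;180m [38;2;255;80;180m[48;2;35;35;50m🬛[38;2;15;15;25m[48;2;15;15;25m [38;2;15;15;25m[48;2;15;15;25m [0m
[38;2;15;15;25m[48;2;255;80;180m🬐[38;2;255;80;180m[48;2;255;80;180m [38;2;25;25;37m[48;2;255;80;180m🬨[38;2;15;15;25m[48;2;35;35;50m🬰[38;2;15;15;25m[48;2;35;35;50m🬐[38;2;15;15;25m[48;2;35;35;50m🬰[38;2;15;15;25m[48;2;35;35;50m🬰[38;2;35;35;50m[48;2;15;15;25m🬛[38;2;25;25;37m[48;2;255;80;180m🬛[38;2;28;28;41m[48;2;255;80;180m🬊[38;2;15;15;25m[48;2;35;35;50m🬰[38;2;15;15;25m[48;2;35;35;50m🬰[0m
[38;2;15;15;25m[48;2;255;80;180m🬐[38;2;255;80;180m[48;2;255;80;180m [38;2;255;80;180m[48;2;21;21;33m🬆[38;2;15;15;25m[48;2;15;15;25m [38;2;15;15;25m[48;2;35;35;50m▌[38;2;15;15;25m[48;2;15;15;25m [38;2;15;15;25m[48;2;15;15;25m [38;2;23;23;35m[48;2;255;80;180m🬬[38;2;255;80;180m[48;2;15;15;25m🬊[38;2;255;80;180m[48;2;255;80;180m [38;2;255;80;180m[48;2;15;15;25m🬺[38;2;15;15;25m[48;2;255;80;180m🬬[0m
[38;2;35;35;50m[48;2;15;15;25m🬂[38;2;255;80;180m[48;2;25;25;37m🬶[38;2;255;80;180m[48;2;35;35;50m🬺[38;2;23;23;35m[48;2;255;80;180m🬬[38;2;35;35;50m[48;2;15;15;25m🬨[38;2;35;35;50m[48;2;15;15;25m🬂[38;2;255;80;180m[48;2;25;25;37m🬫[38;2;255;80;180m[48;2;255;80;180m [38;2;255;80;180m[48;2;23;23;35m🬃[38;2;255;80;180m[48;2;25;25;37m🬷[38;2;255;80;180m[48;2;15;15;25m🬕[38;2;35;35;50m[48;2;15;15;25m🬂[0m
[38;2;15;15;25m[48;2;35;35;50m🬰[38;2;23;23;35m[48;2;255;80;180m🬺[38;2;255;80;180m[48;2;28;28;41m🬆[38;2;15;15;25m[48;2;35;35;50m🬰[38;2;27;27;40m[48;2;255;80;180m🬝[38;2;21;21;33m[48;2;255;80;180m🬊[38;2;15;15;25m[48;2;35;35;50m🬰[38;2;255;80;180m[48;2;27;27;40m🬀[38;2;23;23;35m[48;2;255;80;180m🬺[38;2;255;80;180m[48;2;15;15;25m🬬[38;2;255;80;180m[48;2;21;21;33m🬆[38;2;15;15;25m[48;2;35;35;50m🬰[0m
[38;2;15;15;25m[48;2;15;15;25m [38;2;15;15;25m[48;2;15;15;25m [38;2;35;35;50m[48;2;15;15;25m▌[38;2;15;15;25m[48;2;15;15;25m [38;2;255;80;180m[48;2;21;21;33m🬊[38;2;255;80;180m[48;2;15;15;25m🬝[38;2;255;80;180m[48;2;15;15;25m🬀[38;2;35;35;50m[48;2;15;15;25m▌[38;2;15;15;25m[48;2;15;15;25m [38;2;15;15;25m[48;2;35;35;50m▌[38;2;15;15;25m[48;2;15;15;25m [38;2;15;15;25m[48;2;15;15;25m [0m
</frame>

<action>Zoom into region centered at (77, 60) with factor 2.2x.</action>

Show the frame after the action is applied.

<frame>
[38;2;15;15;25m[48;2;15;15;25m [38;2;15;15;25m[48;2;15;15;25m [38;2;35;35;50m[48;2;15;15;25m▌[38;2;15;15;25m[48;2;255;80;180m🬝[38;2;15;15;25m[48;2;255;80;180m🬀[38;2;15;15;25m[48;2;255;80;180m🬊[38;2;15;15;25m[48;2;15;15;25m [38;2;35;35;50m[48;2;15;15;25m▌[38;2;15;15;25m[48;2;15;15;25m [38;2;15;15;25m[48;2;35;35;50m▌[38;2;15;15;25m[48;2;15;15;25m [38;2;15;15;25m[48;2;15;15;25m [0m
[38;2;15;15;25m[48;2;35;35;50m🬰[38;2;15;15;25m[48;2;35;35;50m🬰[38;2;35;35;50m[48;2;15;15;25m🬛[38;2;15;15;25m[48;2;35;35;50m🬰[38;2;255;80;180m[48;2;28;28;41m🬊[38;2;255;80;180m[48;2;23;23;35m🬀[38;2;15;15;25m[48;2;35;35;50m🬰[38;2;27;27;40m[48;2;255;80;180m🬬[38;2;15;15;25m[48;2;35;35;50m🬰[38;2;15;15;25m[48;2;35;35;50m🬐[38;2;15;15;25m[48;2;35;35;50m🬰[38;2;15;15;25m[48;2;35;35;50m🬰[0m
[38;2;15;15;25m[48;2;15;15;25m [38;2;15;15;25m[48;2;15;15;25m [38;2;35;35;50m[48;2;15;15;25m▌[38;2;15;15;25m[48;2;15;15;25m [38;2;15;15;25m[48;2;35;35;50m▌[38;2;15;15;25m[48;2;15;15;25m [38;2;15;15;25m[48;2;255;80;180m🬐[38;2;255;80;180m[48;2;255;80;180m [38;2;15;15;25m[48;2;255;80;180m🬸[38;2;15;15;25m[48;2;35;35;50m▌[38;2;15;15;25m[48;2;15;15;25m [38;2;15;15;25m[48;2;15;15;25m [0m
[38;2;255;80;180m[48;2;28;28;41m🬱[38;2;35;35;50m[48;2;15;15;25m🬂[38;2;35;35;50m[48;2;15;15;25m🬕[38;2;35;35;50m[48;2;15;15;25m🬂[38;2;35;35;50m[48;2;15;15;25m🬨[38;2;35;35;50m[48;2;15;15;25m🬂[38;2;35;35;50m[48;2;15;15;25m🬂[38;2;255;80;180m[48;2;27;27;40m🬀[38;2;35;35;50m[48;2;15;15;25m🬂[38;2;35;35;50m[48;2;15;15;25m🬨[38;2;35;35;50m[48;2;15;15;25m🬂[38;2;35;35;50m[48;2;15;15;25m🬂[0m
[38;2;255;80;180m[48;2;15;15;25m🬝[38;2;255;80;180m[48;2;23;23;35m🬀[38;2;35;35;50m[48;2;15;15;25m🬛[38;2;15;15;25m[48;2;35;35;50m🬰[38;2;15;15;25m[48;2;35;35;50m🬐[38;2;23;23;35m[48;2;255;80;180m🬝[38;2;15;15;25m[48;2;35;35;50m🬰[38;2;35;35;50m[48;2;15;15;25m🬛[38;2;15;15;25m[48;2;35;35;50m🬰[38;2;15;15;25m[48;2;35;35;50m🬐[38;2;15;15;25m[48;2;35;35;50m🬰[38;2;15;15;25m[48;2;35;35;50m🬰[0m
[38;2;15;15;25m[48;2;15;15;25m [38;2;15;15;25m[48;2;15;15;25m [38;2;35;35;50m[48;2;15;15;25m▌[38;2;15;15;25m[48;2;15;15;25m [38;2;23;23;35m[48;2;255;80;180m🬴[38;2;255;80;180m[48;2;255;80;180m [38;2;255;80;180m[48;2;15;15;25m🬛[38;2;35;35;50m[48;2;15;15;25m▌[38;2;15;15;25m[48;2;15;15;25m [38;2;15;15;25m[48;2;35;35;50m▌[38;2;15;15;25m[48;2;15;15;25m [38;2;15;15;25m[48;2;15;15;25m [0m
</frame>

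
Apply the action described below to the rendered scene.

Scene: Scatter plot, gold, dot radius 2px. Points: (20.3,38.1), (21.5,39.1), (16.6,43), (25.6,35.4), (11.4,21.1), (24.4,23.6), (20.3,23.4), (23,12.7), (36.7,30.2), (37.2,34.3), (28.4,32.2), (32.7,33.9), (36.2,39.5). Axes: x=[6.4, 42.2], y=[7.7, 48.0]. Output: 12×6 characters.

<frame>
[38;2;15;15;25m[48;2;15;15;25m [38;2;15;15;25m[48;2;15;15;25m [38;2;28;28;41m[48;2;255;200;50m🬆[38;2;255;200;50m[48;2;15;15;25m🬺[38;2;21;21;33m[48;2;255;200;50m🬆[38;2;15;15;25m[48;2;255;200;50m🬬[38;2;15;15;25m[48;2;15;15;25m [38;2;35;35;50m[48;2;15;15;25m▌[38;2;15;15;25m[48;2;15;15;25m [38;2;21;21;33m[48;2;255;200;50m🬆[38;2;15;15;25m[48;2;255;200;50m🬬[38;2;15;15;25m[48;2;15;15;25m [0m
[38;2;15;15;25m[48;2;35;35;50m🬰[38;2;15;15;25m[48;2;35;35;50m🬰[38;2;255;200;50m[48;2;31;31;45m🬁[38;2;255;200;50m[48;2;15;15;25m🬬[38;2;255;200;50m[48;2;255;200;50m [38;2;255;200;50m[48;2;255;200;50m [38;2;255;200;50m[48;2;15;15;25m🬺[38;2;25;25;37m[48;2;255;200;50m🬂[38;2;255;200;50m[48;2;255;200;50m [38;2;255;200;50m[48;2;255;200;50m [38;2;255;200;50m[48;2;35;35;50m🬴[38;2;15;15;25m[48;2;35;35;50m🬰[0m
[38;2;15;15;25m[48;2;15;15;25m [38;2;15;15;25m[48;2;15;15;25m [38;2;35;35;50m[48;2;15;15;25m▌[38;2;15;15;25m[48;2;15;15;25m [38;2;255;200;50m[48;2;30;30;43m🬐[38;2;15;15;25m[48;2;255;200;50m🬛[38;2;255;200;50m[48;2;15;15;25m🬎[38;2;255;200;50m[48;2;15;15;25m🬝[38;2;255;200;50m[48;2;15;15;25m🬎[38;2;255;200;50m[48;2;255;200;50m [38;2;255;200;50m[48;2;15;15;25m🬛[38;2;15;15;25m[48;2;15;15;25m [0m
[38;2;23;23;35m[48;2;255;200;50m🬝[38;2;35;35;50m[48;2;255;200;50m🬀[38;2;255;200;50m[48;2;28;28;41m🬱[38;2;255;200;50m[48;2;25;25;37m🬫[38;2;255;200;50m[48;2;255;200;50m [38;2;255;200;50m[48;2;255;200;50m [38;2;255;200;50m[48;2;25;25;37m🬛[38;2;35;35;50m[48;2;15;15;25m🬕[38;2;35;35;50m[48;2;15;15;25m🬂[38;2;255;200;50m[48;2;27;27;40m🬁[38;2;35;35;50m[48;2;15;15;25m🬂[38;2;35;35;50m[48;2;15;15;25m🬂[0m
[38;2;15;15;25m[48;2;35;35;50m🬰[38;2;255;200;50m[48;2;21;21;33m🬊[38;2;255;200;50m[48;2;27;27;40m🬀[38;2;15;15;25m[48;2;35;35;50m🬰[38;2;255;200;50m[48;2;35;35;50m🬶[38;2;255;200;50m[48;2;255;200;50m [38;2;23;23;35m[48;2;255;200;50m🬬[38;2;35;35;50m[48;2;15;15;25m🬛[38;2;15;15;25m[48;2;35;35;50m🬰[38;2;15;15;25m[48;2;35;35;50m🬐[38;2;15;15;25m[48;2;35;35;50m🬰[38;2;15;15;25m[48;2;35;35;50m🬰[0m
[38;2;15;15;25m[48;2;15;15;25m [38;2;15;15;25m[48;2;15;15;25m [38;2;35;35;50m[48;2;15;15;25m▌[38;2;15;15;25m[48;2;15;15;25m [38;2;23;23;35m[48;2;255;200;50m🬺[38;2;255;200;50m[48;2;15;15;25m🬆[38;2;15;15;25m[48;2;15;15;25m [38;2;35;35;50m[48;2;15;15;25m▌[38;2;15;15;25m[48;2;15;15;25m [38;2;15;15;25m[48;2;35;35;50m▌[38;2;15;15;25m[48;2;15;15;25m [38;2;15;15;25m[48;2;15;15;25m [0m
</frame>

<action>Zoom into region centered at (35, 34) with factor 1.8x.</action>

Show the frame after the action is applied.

<frame>
[38;2;15;15;25m[48;2;15;15;25m [38;2;15;15;25m[48;2;15;15;25m [38;2;35;35;50m[48;2;15;15;25m▌[38;2;15;15;25m[48;2;15;15;25m [38;2;15;15;25m[48;2;35;35;50m▌[38;2;15;15;25m[48;2;15;15;25m [38;2;15;15;25m[48;2;255;200;50m🬬[38;2;35;35;50m[48;2;15;15;25m▌[38;2;15;15;25m[48;2;15;15;25m [38;2;15;15;25m[48;2;35;35;50m▌[38;2;15;15;25m[48;2;15;15;25m [38;2;15;15;25m[48;2;15;15;25m [0m
[38;2;23;23;35m[48;2;255;200;50m🬬[38;2;15;15;25m[48;2;35;35;50m🬰[38;2;35;35;50m[48;2;15;15;25m🬛[38;2;15;15;25m[48;2;35;35;50m🬰[38;2;15;15;25m[48;2;35;35;50m🬐[38;2;15;15;25m[48;2;255;200;50m🬐[38;2;255;200;50m[48;2;255;200;50m [38;2;27;27;40m[48;2;255;200;50m🬸[38;2;15;15;25m[48;2;35;35;50m🬰[38;2;15;15;25m[48;2;35;35;50m🬐[38;2;15;15;25m[48;2;35;35;50m🬰[38;2;15;15;25m[48;2;35;35;50m🬰[0m
[38;2;255;200;50m[48;2;255;200;50m [38;2;15;15;25m[48;2;255;200;50m🬂[38;2;23;23;35m[48;2;255;200;50m🬬[38;2;15;15;25m[48;2;255;200;50m🬆[38;2;255;200;50m[48;2;35;35;50m🬺[38;2;15;15;25m[48;2;255;200;50m🬬[38;2;255;200;50m[48;2;15;15;25m🬶[38;2;255;200;50m[48;2;15;15;25m🬺[38;2;15;15;25m[48;2;255;200;50m🬬[38;2;15;15;25m[48;2;35;35;50m▌[38;2;15;15;25m[48;2;15;15;25m [38;2;15;15;25m[48;2;15;15;25m [0m
[38;2;255;200;50m[48;2;15;15;25m🬂[38;2;255;200;50m[48;2;15;15;25m🬬[38;2;255;200;50m[48;2;21;21;33m🬆[38;2;255;200;50m[48;2;19;19;30m🬁[38;2;255;200;50m[48;2;28;28;41m🬆[38;2;23;23;35m[48;2;255;200;50m🬝[38;2;35;35;50m[48;2;255;200;50m🬀[38;2;255;200;50m[48;2;15;15;25m🬴[38;2;35;35;50m[48;2;15;15;25m🬂[38;2;35;35;50m[48;2;15;15;25m🬨[38;2;35;35;50m[48;2;15;15;25m🬂[38;2;35;35;50m[48;2;15;15;25m🬂[0m
[38;2;23;23;35m[48;2;255;200;50m🬬[38;2;15;15;25m[48;2;35;35;50m🬰[38;2;35;35;50m[48;2;15;15;25m🬛[38;2;15;15;25m[48;2;35;35;50m🬰[38;2;15;15;25m[48;2;35;35;50m🬐[38;2;15;15;25m[48;2;35;35;50m🬰[38;2;255;200;50m[48;2;21;21;33m🬊[38;2;255;200;50m[48;2;27;27;40m🬀[38;2;15;15;25m[48;2;35;35;50m🬰[38;2;15;15;25m[48;2;35;35;50m🬐[38;2;15;15;25m[48;2;35;35;50m🬰[38;2;15;15;25m[48;2;35;35;50m🬰[0m
[38;2;255;200;50m[48;2;255;200;50m [38;2;15;15;25m[48;2;255;200;50m🬸[38;2;35;35;50m[48;2;15;15;25m▌[38;2;15;15;25m[48;2;15;15;25m [38;2;15;15;25m[48;2;35;35;50m▌[38;2;15;15;25m[48;2;15;15;25m [38;2;15;15;25m[48;2;15;15;25m [38;2;35;35;50m[48;2;15;15;25m▌[38;2;15;15;25m[48;2;15;15;25m [38;2;15;15;25m[48;2;35;35;50m▌[38;2;15;15;25m[48;2;15;15;25m [38;2;15;15;25m[48;2;15;15;25m [0m
</frame>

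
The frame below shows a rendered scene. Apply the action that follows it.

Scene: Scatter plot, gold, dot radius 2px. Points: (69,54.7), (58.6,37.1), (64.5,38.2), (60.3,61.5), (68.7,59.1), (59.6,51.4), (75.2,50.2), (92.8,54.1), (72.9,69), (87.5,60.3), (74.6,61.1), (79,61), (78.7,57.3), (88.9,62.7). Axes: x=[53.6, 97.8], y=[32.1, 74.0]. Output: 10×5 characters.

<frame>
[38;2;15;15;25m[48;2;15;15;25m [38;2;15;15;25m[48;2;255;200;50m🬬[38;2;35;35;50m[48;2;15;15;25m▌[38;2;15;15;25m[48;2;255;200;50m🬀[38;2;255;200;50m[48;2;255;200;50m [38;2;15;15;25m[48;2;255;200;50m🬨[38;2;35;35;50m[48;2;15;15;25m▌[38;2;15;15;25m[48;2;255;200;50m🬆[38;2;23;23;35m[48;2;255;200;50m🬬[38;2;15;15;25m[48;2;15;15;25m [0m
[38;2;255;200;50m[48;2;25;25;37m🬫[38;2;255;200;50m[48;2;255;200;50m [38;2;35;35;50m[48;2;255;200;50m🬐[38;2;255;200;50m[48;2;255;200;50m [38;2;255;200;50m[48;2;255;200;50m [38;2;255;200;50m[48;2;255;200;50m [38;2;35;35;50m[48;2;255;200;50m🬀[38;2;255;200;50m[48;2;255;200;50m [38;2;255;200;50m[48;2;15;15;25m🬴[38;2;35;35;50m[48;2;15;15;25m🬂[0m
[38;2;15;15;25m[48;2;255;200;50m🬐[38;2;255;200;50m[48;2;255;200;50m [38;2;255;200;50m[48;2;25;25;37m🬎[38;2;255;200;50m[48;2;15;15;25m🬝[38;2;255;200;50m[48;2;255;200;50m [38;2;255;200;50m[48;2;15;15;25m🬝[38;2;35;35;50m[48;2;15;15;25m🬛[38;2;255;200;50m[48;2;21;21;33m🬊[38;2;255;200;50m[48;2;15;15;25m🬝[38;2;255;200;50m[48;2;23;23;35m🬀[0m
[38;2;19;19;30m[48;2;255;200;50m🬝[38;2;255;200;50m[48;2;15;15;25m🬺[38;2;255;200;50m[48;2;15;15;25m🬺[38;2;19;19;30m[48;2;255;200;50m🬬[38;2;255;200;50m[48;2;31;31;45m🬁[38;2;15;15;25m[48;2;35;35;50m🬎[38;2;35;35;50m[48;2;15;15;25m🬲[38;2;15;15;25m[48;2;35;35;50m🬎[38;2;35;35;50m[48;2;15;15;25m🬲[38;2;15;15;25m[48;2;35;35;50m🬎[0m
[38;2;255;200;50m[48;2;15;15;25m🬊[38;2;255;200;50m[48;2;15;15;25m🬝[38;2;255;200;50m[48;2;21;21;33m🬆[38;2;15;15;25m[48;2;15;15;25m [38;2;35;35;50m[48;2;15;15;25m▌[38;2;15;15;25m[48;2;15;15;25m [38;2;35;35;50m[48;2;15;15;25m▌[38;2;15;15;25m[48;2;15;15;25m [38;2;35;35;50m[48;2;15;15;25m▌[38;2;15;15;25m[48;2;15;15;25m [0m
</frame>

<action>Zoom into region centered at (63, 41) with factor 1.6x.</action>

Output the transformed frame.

<frame>
[38;2;15;15;25m[48;2;15;15;25m [38;2;15;15;25m[48;2;15;15;25m [38;2;27;27;40m[48;2;255;200;50m🬴[38;2;255;200;50m[48;2;255;200;50m [38;2;255;200;50m[48;2;15;15;25m🬛[38;2;15;15;25m[48;2;255;200;50m🬺[38;2;255;200;50m[48;2;35;35;50m🬬[38;2;255;200;50m[48;2;15;15;25m🬥[38;2;35;35;50m[48;2;255;200;50m🬀[38;2;15;15;25m[48;2;255;200;50m🬊[0m
[38;2;35;35;50m[48;2;15;15;25m🬂[38;2;35;35;50m[48;2;15;15;25m🬂[38;2;35;35;50m[48;2;15;15;25m🬕[38;2;255;200;50m[48;2;19;19;30m🬁[38;2;35;35;50m[48;2;15;15;25m🬕[38;2;35;35;50m[48;2;15;15;25m🬂[38;2;35;35;50m[48;2;15;15;25m🬕[38;2;35;35;50m[48;2;15;15;25m🬂[38;2;255;200;50m[48;2;28;28;41m🬊[38;2;255;200;50m[48;2;19;19;30m🬀[0m
[38;2;15;15;25m[48;2;35;35;50m🬰[38;2;15;15;25m[48;2;35;35;50m🬰[38;2;31;31;45m[48;2;255;200;50m🬝[38;2;21;21;33m[48;2;255;200;50m🬊[38;2;28;28;41m[48;2;255;200;50m🬆[38;2;255;200;50m[48;2;15;15;25m🬺[38;2;27;27;40m[48;2;255;200;50m🬬[38;2;15;15;25m[48;2;35;35;50m🬰[38;2;35;35;50m[48;2;15;15;25m🬛[38;2;15;15;25m[48;2;35;35;50m🬰[0m
[38;2;15;15;25m[48;2;35;35;50m🬎[38;2;15;15;25m[48;2;35;35;50m🬎[38;2;255;200;50m[48;2;35;35;50m🬊[38;2;255;200;50m[48;2;35;35;50m🬝[38;2;255;200;50m[48;2;30;30;43m🬂[38;2;255;200;50m[48;2;28;28;41m🬆[38;2;35;35;50m[48;2;15;15;25m🬲[38;2;15;15;25m[48;2;35;35;50m🬎[38;2;35;35;50m[48;2;15;15;25m🬲[38;2;15;15;25m[48;2;35;35;50m🬎[0m
[38;2;15;15;25m[48;2;15;15;25m [38;2;15;15;25m[48;2;15;15;25m [38;2;35;35;50m[48;2;15;15;25m▌[38;2;15;15;25m[48;2;15;15;25m [38;2;35;35;50m[48;2;15;15;25m▌[38;2;15;15;25m[48;2;15;15;25m [38;2;35;35;50m[48;2;15;15;25m▌[38;2;15;15;25m[48;2;15;15;25m [38;2;35;35;50m[48;2;15;15;25m▌[38;2;15;15;25m[48;2;15;15;25m [0m
</frame>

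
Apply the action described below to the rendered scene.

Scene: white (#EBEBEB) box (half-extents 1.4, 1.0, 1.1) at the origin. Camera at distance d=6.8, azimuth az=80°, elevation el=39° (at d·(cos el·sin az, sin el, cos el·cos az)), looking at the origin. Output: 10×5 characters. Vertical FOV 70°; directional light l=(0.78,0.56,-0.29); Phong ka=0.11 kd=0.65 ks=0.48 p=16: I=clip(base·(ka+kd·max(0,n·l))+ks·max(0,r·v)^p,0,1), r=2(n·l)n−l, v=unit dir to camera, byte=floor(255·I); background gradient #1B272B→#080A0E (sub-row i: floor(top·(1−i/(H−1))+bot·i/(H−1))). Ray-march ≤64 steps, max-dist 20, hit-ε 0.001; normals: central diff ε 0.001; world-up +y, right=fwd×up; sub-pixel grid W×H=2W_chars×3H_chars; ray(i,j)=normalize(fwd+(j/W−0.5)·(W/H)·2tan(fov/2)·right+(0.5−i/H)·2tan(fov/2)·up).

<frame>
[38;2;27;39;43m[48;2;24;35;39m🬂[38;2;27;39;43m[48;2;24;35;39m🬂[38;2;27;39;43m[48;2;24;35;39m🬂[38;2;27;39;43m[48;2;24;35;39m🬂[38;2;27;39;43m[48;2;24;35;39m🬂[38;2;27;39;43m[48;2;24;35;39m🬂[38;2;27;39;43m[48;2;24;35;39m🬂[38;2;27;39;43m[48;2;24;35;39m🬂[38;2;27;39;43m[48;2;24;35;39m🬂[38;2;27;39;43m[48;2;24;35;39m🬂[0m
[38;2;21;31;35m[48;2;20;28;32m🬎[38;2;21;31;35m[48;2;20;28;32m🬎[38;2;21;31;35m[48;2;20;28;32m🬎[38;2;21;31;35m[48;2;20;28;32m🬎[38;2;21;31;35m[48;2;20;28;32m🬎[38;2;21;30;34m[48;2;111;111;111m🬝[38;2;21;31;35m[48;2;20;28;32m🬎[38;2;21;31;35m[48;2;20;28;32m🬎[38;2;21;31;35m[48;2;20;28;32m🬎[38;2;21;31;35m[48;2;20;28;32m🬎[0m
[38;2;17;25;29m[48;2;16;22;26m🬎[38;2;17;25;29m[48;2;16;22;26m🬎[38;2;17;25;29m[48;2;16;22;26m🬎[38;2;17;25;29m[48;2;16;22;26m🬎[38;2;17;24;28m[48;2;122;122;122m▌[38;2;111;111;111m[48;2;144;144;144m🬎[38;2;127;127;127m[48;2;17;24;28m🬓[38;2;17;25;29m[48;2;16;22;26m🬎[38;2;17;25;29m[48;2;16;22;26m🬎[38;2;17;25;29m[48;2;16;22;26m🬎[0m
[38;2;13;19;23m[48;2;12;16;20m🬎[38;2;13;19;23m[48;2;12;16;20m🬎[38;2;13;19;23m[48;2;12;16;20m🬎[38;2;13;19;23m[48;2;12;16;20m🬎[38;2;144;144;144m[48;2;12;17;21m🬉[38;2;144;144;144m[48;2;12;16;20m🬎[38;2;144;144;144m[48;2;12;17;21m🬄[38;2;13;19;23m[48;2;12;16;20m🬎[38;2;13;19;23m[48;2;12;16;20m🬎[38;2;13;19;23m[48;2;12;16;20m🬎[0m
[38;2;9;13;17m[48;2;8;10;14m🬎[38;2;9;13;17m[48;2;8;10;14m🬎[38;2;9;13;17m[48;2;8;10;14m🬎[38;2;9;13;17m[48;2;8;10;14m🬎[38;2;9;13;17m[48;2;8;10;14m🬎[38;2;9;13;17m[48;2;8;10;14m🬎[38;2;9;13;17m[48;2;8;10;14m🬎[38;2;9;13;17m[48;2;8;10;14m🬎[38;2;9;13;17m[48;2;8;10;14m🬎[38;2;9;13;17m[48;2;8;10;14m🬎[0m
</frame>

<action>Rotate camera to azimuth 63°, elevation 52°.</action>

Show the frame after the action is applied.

<frame>
[38;2;27;39;43m[48;2;24;35;39m🬂[38;2;27;39;43m[48;2;24;35;39m🬂[38;2;27;39;43m[48;2;24;35;39m🬂[38;2;27;39;43m[48;2;24;35;39m🬂[38;2;27;39;43m[48;2;24;35;39m🬂[38;2;27;39;43m[48;2;24;35;39m🬂[38;2;27;39;43m[48;2;24;35;39m🬂[38;2;27;39;43m[48;2;24;35;39m🬂[38;2;27;39;43m[48;2;24;35;39m🬂[38;2;27;39;43m[48;2;24;35;39m🬂[0m
[38;2;21;31;35m[48;2;20;28;32m🬎[38;2;21;31;35m[48;2;20;28;32m🬎[38;2;21;31;35m[48;2;20;28;32m🬎[38;2;21;31;35m[48;2;20;28;32m🬎[38;2;21;30;34m[48;2;111;111;111m🬝[38;2;111;111;111m[48;2;21;30;34m🬏[38;2;21;31;35m[48;2;20;28;32m🬎[38;2;21;31;35m[48;2;20;28;32m🬎[38;2;21;31;35m[48;2;20;28;32m🬎[38;2;21;31;35m[48;2;20;28;32m🬎[0m
[38;2;17;25;29m[48;2;16;22;26m🬎[38;2;17;25;29m[48;2;16;22;26m🬎[38;2;17;25;29m[48;2;16;22;26m🬎[38;2;17;25;29m[48;2;16;22;26m🬎[38;2;111;111;111m[48;2;20;23;25m🬨[38;2;111;111;111m[48;2;111;111;111m [38;2;127;127;127m[48;2;17;24;28m🬓[38;2;17;25;29m[48;2;16;22;26m🬎[38;2;17;25;29m[48;2;16;22;26m🬎[38;2;17;25;29m[48;2;16;22;26m🬎[0m
[38;2;13;19;23m[48;2;12;16;20m🬎[38;2;13;19;23m[48;2;12;16;20m🬎[38;2;13;19;23m[48;2;12;16;20m🬎[38;2;13;19;23m[48;2;12;16;20m🬎[38;2;25;25;25m[48;2;12;17;21m🬁[38;2;144;144;144m[48;2;12;16;20m🬎[38;2;144;144;144m[48;2;12;17;21m🬀[38;2;13;19;23m[48;2;12;16;20m🬎[38;2;13;19;23m[48;2;12;16;20m🬎[38;2;13;19;23m[48;2;12;16;20m🬎[0m
[38;2;9;13;17m[48;2;8;10;14m🬎[38;2;9;13;17m[48;2;8;10;14m🬎[38;2;9;13;17m[48;2;8;10;14m🬎[38;2;9;13;17m[48;2;8;10;14m🬎[38;2;9;13;17m[48;2;8;10;14m🬎[38;2;9;13;17m[48;2;8;10;14m🬎[38;2;9;13;17m[48;2;8;10;14m🬎[38;2;9;13;17m[48;2;8;10;14m🬎[38;2;9;13;17m[48;2;8;10;14m🬎[38;2;9;13;17m[48;2;8;10;14m🬎[0m
</frame>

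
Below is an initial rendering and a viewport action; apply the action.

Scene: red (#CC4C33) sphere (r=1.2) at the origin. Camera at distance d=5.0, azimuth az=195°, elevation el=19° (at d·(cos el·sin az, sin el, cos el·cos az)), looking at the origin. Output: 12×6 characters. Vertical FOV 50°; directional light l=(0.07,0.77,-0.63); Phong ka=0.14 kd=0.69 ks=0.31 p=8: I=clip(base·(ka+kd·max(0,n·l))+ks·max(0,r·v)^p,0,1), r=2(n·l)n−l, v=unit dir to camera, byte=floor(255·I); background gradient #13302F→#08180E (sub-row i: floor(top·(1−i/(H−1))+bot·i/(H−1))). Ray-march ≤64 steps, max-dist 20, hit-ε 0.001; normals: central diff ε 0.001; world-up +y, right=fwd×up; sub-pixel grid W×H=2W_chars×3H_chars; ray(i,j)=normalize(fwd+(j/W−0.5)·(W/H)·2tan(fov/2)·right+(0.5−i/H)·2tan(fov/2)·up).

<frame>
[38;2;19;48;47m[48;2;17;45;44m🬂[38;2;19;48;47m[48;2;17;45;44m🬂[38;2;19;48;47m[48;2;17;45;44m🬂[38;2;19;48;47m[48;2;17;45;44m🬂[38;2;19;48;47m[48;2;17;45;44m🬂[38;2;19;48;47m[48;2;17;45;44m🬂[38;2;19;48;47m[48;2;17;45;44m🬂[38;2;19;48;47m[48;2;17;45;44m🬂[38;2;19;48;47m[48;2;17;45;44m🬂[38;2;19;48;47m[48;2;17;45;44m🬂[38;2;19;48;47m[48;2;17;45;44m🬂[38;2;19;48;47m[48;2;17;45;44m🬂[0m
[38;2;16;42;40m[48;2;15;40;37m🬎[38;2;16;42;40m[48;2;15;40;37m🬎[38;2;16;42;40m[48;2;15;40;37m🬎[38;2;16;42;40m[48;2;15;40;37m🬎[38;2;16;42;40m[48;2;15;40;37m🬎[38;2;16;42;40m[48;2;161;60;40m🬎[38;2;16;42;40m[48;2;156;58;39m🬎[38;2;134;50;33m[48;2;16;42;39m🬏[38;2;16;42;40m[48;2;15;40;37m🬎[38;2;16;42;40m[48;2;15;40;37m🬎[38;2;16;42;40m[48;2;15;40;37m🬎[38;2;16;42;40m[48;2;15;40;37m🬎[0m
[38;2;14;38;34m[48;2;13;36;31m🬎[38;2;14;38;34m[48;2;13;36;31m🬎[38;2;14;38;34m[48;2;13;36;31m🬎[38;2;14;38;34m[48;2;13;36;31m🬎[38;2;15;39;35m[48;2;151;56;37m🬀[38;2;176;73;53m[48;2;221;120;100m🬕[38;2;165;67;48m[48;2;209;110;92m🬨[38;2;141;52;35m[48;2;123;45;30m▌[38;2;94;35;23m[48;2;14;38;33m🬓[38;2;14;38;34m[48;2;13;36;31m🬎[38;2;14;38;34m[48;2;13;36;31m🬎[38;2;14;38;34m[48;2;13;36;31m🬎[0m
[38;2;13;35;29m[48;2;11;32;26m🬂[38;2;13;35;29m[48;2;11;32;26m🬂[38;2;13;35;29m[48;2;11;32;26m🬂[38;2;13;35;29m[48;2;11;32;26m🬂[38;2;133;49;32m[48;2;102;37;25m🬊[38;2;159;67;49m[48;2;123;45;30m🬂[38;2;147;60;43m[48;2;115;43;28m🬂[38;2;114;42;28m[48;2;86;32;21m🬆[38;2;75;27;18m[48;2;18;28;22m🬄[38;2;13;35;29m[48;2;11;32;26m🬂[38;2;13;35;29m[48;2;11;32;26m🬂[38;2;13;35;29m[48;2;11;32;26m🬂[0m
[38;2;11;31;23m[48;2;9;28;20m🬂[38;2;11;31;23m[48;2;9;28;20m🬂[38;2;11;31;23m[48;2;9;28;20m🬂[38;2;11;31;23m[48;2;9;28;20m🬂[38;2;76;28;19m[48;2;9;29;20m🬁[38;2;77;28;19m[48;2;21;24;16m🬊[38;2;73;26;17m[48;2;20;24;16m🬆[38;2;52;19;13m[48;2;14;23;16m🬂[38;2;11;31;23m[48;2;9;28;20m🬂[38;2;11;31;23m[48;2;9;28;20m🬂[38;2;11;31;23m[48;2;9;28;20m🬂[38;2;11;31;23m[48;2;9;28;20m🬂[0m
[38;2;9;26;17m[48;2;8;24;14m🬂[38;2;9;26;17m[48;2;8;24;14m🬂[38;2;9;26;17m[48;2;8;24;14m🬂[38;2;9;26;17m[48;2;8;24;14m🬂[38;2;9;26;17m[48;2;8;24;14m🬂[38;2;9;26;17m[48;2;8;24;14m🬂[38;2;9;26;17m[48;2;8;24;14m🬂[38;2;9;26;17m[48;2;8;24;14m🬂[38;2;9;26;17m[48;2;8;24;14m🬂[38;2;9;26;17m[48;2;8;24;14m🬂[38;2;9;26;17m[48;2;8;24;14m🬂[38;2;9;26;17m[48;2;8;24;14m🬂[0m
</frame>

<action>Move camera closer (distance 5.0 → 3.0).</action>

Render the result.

<frame>
[38;2;19;48;47m[48;2;17;45;44m🬂[38;2;19;48;47m[48;2;17;45;44m🬂[38;2;19;48;47m[48;2;17;45;44m🬂[38;2;19;48;47m[48;2;17;45;44m🬂[38;2;18;47;46m[48;2;165;61;40m🬎[38;2;19;48;47m[48;2;163;60;40m🬂[38;2;19;48;47m[48;2;159;59;39m🬂[38;2;18;47;46m[48;2;150;55;37m🬊[38;2;137;51;34m[48;2;18;46;45m🬏[38;2;19;48;47m[48;2;17;45;44m🬂[38;2;19;48;47m[48;2;17;45;44m🬂[38;2;19;48;47m[48;2;17;45;44m🬂[0m
[38;2;16;42;40m[48;2;15;40;37m🬎[38;2;16;42;40m[48;2;15;40;37m🬎[38;2;16;42;39m[48;2;150;56;37m🬝[38;2;17;43;41m[48;2;162;60;40m🬀[38;2;170;65;45m[48;2;191;87;67m🬝[38;2;179;74;54m[48;2;214;112;92m🬎[38;2;171;69;49m[48;2;194;94;75m🬎[38;2;152;57;38m[48;2;161;63;44m🬨[38;2;143;53;35m[48;2;134;49;33m▌[38;2;16;42;40m[48;2;117;43;29m🬊[38;2;16;42;40m[48;2;15;40;37m🬎[38;2;16;42;40m[48;2;15;40;37m🬎[0m
[38;2;14;38;34m[48;2;13;36;31m🬎[38;2;14;38;34m[48;2;13;36;31m🬎[38;2;15;39;35m[48;2;141;52;34m🬀[38;2;159;60;41m[48;2;152;56;38m🬊[38;2;200;100;80m[48;2;173;75;56m🬉[38;2;226;127;108m[48;2;193;99;80m🬎[38;2;213;116;96m[48;2;179;85;67m🬄[38;2;161;67;49m[48;2;144;55;38m🬄[38;2;136;50;34m[48;2;128;47;31m🬆[38;2;119;44;29m[48;2;106;39;26m▌[38;2;81;30;20m[48;2;14;38;33m🬓[38;2;14;38;34m[48;2;13;36;31m🬎[0m
[38;2;13;35;29m[48;2;11;32;26m🬂[38;2;13;35;29m[48;2;11;32;26m🬂[38;2;128;47;31m[48;2;110;40;27m🬨[38;2;142;53;35m[48;2;131;48;32m🬊[38;2;154;62;44m[48;2;137;51;35m🬂[38;2;164;72;54m[48;2;138;53;36m🬂[38;2;151;63;46m[48;2;132;50;33m🬂[38;2;133;50;33m[48;2;121;44;30m🬆[38;2;120;44;29m[48;2;109;40;27m🬆[38;2;100;37;24m[48;2;84;31;20m🬕[38;2;64;23;15m[48;2;12;33;27m▌[38;2;13;35;29m[48;2;11;32;26m🬂[0m
[38;2;11;31;23m[48;2;9;28;20m🬂[38;2;11;31;23m[48;2;9;28;20m🬂[38;2;100;37;24m[48;2;9;29;20m🬉[38;2;113;42;28m[48;2;92;34;23m🬎[38;2;119;44;29m[48;2;103;38;25m🬎[38;2;119;43;29m[48;2;103;38;25m🬎[38;2;117;43;29m[48;2;102;37;25m🬆[38;2;109;40;27m[48;2;93;34;22m🬆[38;2;96;35;23m[48;2;76;28;18m🬆[38;2;63;23;15m[48;2;9;28;19m🬝[38;2;11;31;23m[48;2;9;28;20m🬂[38;2;11;31;23m[48;2;9;28;20m🬂[0m
[38;2;9;26;17m[48;2;8;24;14m🬂[38;2;9;26;17m[48;2;8;24;14m🬂[38;2;9;26;17m[48;2;8;24;14m🬂[38;2;77;29;19m[48;2;8;24;15m🬁[38;2;76;28;18m[48;2;8;24;14m🬎[38;2;81;29;20m[48;2;40;15;9m🬎[38;2;77;28;19m[48;2;39;14;9m🬎[38;2;65;24;16m[48;2;18;17;10m🬎[38;2;48;17;11m[48;2;8;24;14m🬆[38;2;9;26;17m[48;2;8;24;14m🬂[38;2;9;26;17m[48;2;8;24;14m🬂[38;2;9;26;17m[48;2;8;24;14m🬂[0m
</frame>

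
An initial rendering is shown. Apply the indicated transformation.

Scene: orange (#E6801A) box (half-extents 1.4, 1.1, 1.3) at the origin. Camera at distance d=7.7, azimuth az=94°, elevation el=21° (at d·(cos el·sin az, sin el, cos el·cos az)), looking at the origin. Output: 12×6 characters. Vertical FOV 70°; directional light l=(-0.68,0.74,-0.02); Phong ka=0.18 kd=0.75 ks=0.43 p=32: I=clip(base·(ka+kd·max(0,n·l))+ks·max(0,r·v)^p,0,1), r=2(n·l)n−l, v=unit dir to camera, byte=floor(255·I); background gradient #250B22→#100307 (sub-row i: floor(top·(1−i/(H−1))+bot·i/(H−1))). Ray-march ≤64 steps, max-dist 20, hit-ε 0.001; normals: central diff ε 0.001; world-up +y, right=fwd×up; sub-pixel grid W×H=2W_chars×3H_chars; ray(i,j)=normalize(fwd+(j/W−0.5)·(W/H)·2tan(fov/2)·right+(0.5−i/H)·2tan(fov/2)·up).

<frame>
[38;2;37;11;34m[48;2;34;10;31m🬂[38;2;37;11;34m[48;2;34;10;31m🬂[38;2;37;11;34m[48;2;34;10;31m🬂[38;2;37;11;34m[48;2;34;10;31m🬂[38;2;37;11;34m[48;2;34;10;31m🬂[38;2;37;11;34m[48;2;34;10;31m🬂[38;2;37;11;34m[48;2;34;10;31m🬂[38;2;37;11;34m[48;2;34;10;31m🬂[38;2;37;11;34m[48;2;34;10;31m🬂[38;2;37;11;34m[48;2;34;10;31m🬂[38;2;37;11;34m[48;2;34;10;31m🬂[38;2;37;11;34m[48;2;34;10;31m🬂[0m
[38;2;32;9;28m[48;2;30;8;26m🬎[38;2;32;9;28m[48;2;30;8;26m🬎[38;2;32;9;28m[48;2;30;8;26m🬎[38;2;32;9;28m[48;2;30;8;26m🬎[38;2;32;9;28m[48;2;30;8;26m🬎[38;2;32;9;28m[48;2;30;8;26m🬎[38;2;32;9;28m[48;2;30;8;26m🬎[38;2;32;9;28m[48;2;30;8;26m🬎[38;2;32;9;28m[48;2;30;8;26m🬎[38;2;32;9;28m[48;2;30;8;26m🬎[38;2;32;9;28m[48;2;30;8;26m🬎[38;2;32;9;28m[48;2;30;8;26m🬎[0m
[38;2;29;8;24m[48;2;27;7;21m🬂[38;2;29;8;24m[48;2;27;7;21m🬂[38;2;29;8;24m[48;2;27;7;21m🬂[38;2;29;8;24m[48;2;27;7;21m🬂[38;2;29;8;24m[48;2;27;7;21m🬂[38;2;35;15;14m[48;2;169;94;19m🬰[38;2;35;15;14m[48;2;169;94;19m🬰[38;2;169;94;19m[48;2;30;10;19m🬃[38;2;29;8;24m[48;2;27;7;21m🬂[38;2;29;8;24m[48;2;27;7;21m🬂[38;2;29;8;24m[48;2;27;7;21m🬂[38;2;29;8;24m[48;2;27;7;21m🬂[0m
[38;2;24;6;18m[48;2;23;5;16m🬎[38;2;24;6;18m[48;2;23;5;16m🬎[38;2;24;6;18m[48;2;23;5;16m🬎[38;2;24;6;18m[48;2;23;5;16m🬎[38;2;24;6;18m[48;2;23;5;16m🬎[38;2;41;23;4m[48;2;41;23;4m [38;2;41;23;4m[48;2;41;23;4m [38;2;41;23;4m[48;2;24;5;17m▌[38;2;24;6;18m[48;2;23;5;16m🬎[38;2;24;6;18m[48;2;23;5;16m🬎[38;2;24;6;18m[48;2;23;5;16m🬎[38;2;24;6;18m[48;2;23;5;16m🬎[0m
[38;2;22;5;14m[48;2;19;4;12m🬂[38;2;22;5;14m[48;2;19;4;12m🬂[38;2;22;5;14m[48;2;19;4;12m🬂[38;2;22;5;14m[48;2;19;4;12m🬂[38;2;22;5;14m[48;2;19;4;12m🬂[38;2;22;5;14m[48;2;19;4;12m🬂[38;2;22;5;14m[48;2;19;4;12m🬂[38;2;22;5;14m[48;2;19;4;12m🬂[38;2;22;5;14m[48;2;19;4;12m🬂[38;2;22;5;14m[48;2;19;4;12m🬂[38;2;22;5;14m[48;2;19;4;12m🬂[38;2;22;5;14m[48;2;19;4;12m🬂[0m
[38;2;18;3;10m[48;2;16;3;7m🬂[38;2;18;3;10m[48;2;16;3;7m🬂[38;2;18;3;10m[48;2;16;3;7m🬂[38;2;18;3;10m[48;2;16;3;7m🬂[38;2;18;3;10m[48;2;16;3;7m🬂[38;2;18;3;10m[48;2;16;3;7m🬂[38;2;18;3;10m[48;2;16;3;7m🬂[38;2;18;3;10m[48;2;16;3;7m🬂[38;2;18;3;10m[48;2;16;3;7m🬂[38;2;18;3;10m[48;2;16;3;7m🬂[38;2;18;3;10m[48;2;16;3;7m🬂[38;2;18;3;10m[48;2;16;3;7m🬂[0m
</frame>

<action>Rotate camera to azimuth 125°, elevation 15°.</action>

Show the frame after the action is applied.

<frame>
[38;2;37;11;34m[48;2;34;10;31m🬂[38;2;37;11;34m[48;2;34;10;31m🬂[38;2;37;11;34m[48;2;34;10;31m🬂[38;2;37;11;34m[48;2;34;10;31m🬂[38;2;37;11;34m[48;2;34;10;31m🬂[38;2;37;11;34m[48;2;34;10;31m🬂[38;2;37;11;34m[48;2;34;10;31m🬂[38;2;37;11;34m[48;2;34;10;31m🬂[38;2;37;11;34m[48;2;34;10;31m🬂[38;2;37;11;34m[48;2;34;10;31m🬂[38;2;37;11;34m[48;2;34;10;31m🬂[38;2;37;11;34m[48;2;34;10;31m🬂[0m
[38;2;32;9;28m[48;2;30;8;26m🬎[38;2;32;9;28m[48;2;30;8;26m🬎[38;2;32;9;28m[48;2;30;8;26m🬎[38;2;32;9;28m[48;2;30;8;26m🬎[38;2;32;9;28m[48;2;30;8;26m🬎[38;2;32;9;28m[48;2;30;8;26m🬎[38;2;32;9;28m[48;2;30;8;26m🬎[38;2;32;9;28m[48;2;30;8;26m🬎[38;2;32;9;28m[48;2;30;8;26m🬎[38;2;32;9;28m[48;2;30;8;26m🬎[38;2;32;9;28m[48;2;30;8;26m🬎[38;2;32;9;28m[48;2;30;8;26m🬎[0m
[38;2;29;8;24m[48;2;27;7;21m🬂[38;2;29;8;24m[48;2;27;7;21m🬂[38;2;29;8;24m[48;2;27;7;21m🬂[38;2;29;8;24m[48;2;27;7;21m🬂[38;2;28;7;22m[48;2;41;23;4m🬝[38;2;33;13;15m[48;2;169;94;19m🬴[38;2;35;15;14m[48;2;169;94;19m🬰[38;2;28;7;23m[48;2;44;24;5m🬎[38;2;29;8;24m[48;2;27;7;21m🬂[38;2;29;8;24m[48;2;27;7;21m🬂[38;2;29;8;24m[48;2;27;7;21m🬂[38;2;29;8;24m[48;2;27;7;21m🬂[0m
[38;2;24;6;18m[48;2;23;5;16m🬎[38;2;24;6;18m[48;2;23;5;16m🬎[38;2;24;6;18m[48;2;23;5;16m🬎[38;2;24;6;18m[48;2;23;5;16m🬎[38;2;41;23;4m[48;2;24;5;17m▐[38;2;41;23;4m[48;2;41;23;4m [38;2;41;23;4m[48;2;44;24;5m▌[38;2;44;24;5m[48;2;24;5;17m▌[38;2;24;6;18m[48;2;23;5;16m🬎[38;2;24;6;18m[48;2;23;5;16m🬎[38;2;24;6;18m[48;2;23;5;16m🬎[38;2;24;6;18m[48;2;23;5;16m🬎[0m
[38;2;22;5;14m[48;2;19;4;12m🬂[38;2;22;5;14m[48;2;19;4;12m🬂[38;2;22;5;14m[48;2;19;4;12m🬂[38;2;22;5;14m[48;2;19;4;12m🬂[38;2;22;5;14m[48;2;19;4;12m🬂[38;2;22;5;14m[48;2;19;4;12m🬂[38;2;41;23;4m[48;2;20;4;12m🬀[38;2;22;5;14m[48;2;19;4;12m🬂[38;2;22;5;14m[48;2;19;4;12m🬂[38;2;22;5;14m[48;2;19;4;12m🬂[38;2;22;5;14m[48;2;19;4;12m🬂[38;2;22;5;14m[48;2;19;4;12m🬂[0m
[38;2;18;3;10m[48;2;16;3;7m🬂[38;2;18;3;10m[48;2;16;3;7m🬂[38;2;18;3;10m[48;2;16;3;7m🬂[38;2;18;3;10m[48;2;16;3;7m🬂[38;2;18;3;10m[48;2;16;3;7m🬂[38;2;18;3;10m[48;2;16;3;7m🬂[38;2;18;3;10m[48;2;16;3;7m🬂[38;2;18;3;10m[48;2;16;3;7m🬂[38;2;18;3;10m[48;2;16;3;7m🬂[38;2;18;3;10m[48;2;16;3;7m🬂[38;2;18;3;10m[48;2;16;3;7m🬂[38;2;18;3;10m[48;2;16;3;7m🬂[0m
</frame>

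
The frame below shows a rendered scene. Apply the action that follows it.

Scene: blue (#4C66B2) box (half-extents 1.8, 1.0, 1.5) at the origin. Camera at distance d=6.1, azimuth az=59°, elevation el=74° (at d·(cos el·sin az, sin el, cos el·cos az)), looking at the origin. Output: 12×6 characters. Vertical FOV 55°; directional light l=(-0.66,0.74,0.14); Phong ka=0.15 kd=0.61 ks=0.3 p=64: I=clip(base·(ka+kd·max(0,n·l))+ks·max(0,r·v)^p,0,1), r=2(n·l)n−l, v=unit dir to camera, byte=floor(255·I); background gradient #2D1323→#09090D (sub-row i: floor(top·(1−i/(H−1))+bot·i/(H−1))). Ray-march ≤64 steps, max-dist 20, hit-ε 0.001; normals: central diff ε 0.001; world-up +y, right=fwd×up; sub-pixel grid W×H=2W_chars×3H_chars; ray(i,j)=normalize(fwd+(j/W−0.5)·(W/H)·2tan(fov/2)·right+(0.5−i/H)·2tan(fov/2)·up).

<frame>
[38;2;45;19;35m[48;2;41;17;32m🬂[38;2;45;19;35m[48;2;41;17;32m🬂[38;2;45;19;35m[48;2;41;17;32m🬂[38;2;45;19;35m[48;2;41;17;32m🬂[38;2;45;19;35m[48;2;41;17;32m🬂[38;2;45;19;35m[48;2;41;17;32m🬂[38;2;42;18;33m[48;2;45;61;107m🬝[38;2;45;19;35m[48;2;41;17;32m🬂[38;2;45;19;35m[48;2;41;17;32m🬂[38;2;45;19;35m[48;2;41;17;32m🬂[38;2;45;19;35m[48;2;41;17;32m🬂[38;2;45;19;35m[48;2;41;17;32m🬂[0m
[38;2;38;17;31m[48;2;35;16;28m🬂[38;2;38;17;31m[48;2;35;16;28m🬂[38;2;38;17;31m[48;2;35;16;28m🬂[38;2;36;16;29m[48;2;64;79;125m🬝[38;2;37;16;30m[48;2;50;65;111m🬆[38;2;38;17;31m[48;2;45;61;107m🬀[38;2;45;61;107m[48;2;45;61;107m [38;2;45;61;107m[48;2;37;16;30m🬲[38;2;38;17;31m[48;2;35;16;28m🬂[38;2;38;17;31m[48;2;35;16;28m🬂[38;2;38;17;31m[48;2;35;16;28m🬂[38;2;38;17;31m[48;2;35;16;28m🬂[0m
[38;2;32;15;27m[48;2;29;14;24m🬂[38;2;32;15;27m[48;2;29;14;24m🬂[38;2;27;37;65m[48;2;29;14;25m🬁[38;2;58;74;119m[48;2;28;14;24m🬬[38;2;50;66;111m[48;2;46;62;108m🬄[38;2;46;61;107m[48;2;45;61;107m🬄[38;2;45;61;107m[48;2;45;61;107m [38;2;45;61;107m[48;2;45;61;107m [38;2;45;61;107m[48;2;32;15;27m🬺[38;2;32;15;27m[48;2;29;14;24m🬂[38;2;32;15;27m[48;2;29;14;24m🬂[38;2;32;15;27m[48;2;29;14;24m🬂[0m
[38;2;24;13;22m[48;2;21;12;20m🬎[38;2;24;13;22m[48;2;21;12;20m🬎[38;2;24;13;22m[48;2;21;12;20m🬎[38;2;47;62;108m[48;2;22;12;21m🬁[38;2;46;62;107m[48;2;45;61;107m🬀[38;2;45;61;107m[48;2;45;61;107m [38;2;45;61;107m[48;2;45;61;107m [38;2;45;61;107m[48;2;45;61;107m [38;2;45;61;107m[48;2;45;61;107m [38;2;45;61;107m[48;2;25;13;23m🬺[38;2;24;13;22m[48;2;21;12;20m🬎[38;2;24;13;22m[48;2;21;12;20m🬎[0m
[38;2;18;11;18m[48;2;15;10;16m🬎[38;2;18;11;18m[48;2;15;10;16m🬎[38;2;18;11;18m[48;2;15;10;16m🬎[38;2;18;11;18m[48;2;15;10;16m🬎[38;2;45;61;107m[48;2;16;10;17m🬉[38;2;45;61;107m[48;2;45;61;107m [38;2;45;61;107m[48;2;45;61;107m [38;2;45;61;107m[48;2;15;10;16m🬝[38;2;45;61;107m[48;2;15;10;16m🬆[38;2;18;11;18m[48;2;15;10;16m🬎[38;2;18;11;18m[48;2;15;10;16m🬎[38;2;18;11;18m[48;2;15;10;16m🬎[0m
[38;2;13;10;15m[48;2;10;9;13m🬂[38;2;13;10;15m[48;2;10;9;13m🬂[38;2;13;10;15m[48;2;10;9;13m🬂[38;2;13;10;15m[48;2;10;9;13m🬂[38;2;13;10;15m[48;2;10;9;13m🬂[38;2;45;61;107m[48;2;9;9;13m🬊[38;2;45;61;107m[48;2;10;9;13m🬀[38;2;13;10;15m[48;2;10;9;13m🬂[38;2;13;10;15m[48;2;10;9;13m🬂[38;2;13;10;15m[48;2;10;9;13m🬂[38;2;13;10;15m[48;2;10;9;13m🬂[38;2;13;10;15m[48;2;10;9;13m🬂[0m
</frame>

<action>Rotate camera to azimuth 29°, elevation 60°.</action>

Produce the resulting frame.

<frame>
[38;2;45;19;35m[48;2;41;17;32m🬂[38;2;45;19;35m[48;2;41;17;32m🬂[38;2;45;19;35m[48;2;41;17;32m🬂[38;2;45;19;35m[48;2;41;17;32m🬂[38;2;45;19;35m[48;2;41;17;32m🬂[38;2;45;19;35m[48;2;41;17;32m🬂[38;2;45;19;35m[48;2;41;17;32m🬂[38;2;45;19;35m[48;2;41;17;32m🬂[38;2;45;19;35m[48;2;41;17;32m🬂[38;2;45;19;35m[48;2;41;17;32m🬂[38;2;45;19;35m[48;2;41;17;32m🬂[38;2;45;19;35m[48;2;41;17;32m🬂[0m
[38;2;38;17;31m[48;2;35;16;28m🬂[38;2;38;17;31m[48;2;35;16;28m🬂[38;2;38;17;31m[48;2;35;16;28m🬂[38;2;38;17;31m[48;2;35;16;28m🬂[38;2;37;16;30m[48;2;45;61;107m🬆[38;2;45;61;107m[48;2;45;61;107m [38;2;38;17;31m[48;2;45;61;107m🬂[38;2;37;16;30m[48;2;45;61;107m🬎[38;2;45;61;107m[48;2;36;16;29m🬏[38;2;38;17;31m[48;2;35;16;28m🬂[38;2;38;17;31m[48;2;35;16;28m🬂[38;2;38;17;31m[48;2;35;16;28m🬂[0m
[38;2;32;15;27m[48;2;29;14;24m🬂[38;2;32;15;27m[48;2;29;14;24m🬂[38;2;30;14;25m[48;2;45;61;107m🬝[38;2;32;15;27m[48;2;45;61;107m🬀[38;2;45;61;107m[48;2;45;61;107m [38;2;45;61;107m[48;2;45;61;107m [38;2;45;61;107m[48;2;45;61;107m [38;2;45;61;107m[48;2;45;61;107m [38;2;45;61;107m[48;2;45;61;107m [38;2;45;61;107m[48;2;30;14;25m▌[38;2;32;15;27m[48;2;29;14;24m🬂[38;2;32;15;27m[48;2;29;14;24m🬂[0m
[38;2;24;13;22m[48;2;21;12;20m🬎[38;2;24;13;22m[48;2;21;12;20m🬎[38;2;46;61;107m[48;2;22;12;21m🬁[38;2;45;61;107m[48;2;17;24;41m🬊[38;2;45;61;107m[48;2;17;24;41m🬬[38;2;45;61;107m[48;2;45;61;107m [38;2;45;61;107m[48;2;45;61;107m [38;2;45;61;107m[48;2;45;61;107m [38;2;45;61;107m[48;2;45;61;107m [38;2;45;61;107m[48;2;22;12;21m🬀[38;2;24;13;22m[48;2;21;12;20m🬎[38;2;24;13;22m[48;2;21;12;20m🬎[0m
[38;2;18;11;18m[48;2;15;10;16m🬎[38;2;18;11;18m[48;2;15;10;16m🬎[38;2;18;11;18m[48;2;15;10;16m🬎[38;2;18;11;18m[48;2;15;10;16m🬎[38;2;17;24;41m[48;2;16;10;17m🬂[38;2;45;61;107m[48;2;16;21;36m🬁[38;2;45;61;107m[48;2;17;24;41m🬊[38;2;45;61;107m[48;2;17;24;41m🬬[38;2;45;61;107m[48;2;16;10;17m🬄[38;2;18;11;18m[48;2;15;10;16m🬎[38;2;18;11;18m[48;2;15;10;16m🬎[38;2;18;11;18m[48;2;15;10;16m🬎[0m
[38;2;13;10;15m[48;2;10;9;13m🬂[38;2;13;10;15m[48;2;10;9;13m🬂[38;2;13;10;15m[48;2;10;9;13m🬂[38;2;13;10;15m[48;2;10;9;13m🬂[38;2;13;10;15m[48;2;10;9;13m🬂[38;2;13;10;15m[48;2;10;9;13m🬂[38;2;17;24;41m[48;2;10;9;13m🬁[38;2;17;24;41m[48;2;10;9;13m🬂[38;2;13;10;15m[48;2;10;9;13m🬂[38;2;13;10;15m[48;2;10;9;13m🬂[38;2;13;10;15m[48;2;10;9;13m🬂[38;2;13;10;15m[48;2;10;9;13m🬂[0m
</frame>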